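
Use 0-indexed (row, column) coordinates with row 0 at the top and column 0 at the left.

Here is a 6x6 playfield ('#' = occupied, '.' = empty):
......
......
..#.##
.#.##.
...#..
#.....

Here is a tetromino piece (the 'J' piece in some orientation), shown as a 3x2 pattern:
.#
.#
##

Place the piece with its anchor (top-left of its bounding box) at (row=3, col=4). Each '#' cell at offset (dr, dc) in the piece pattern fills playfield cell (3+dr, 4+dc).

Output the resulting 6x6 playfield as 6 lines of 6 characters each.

Fill (3+0,4+1) = (3,5)
Fill (3+1,4+1) = (4,5)
Fill (3+2,4+0) = (5,4)
Fill (3+2,4+1) = (5,5)

Answer: ......
......
..#.##
.#.###
...#.#
#...##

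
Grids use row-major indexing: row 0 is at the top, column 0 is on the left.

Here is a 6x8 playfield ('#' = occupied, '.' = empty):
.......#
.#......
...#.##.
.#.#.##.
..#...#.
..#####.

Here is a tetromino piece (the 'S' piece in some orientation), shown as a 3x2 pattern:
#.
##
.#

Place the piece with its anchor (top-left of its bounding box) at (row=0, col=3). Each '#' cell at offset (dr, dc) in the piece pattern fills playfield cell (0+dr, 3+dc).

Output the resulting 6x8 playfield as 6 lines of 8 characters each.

Fill (0+0,3+0) = (0,3)
Fill (0+1,3+0) = (1,3)
Fill (0+1,3+1) = (1,4)
Fill (0+2,3+1) = (2,4)

Answer: ...#...#
.#.##...
...####.
.#.#.##.
..#...#.
..#####.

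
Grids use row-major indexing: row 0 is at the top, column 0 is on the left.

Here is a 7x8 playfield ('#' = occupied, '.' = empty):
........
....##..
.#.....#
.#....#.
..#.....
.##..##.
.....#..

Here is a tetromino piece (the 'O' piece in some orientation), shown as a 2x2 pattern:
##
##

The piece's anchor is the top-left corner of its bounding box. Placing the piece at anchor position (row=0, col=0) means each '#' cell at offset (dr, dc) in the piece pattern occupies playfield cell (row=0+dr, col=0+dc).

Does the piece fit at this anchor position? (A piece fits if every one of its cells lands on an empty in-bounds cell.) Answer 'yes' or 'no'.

Answer: yes

Derivation:
Check each piece cell at anchor (0, 0):
  offset (0,0) -> (0,0): empty -> OK
  offset (0,1) -> (0,1): empty -> OK
  offset (1,0) -> (1,0): empty -> OK
  offset (1,1) -> (1,1): empty -> OK
All cells valid: yes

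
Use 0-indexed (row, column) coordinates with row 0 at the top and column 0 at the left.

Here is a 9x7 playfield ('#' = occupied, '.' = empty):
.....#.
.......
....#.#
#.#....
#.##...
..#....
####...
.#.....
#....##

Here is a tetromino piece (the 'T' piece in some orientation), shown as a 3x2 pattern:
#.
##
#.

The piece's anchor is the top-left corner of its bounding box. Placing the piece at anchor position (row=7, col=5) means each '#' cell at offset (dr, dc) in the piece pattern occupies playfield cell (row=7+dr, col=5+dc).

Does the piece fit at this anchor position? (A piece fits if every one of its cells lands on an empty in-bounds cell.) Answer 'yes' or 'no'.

Answer: no

Derivation:
Check each piece cell at anchor (7, 5):
  offset (0,0) -> (7,5): empty -> OK
  offset (1,0) -> (8,5): occupied ('#') -> FAIL
  offset (1,1) -> (8,6): occupied ('#') -> FAIL
  offset (2,0) -> (9,5): out of bounds -> FAIL
All cells valid: no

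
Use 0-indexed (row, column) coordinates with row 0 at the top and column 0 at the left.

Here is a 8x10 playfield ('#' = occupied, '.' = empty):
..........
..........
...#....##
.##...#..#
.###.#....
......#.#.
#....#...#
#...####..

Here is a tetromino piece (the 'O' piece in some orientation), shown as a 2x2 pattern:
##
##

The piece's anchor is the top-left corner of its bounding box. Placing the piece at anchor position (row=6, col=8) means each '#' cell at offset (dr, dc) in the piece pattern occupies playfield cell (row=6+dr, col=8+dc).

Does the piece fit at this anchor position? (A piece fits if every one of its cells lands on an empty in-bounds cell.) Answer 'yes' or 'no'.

Answer: no

Derivation:
Check each piece cell at anchor (6, 8):
  offset (0,0) -> (6,8): empty -> OK
  offset (0,1) -> (6,9): occupied ('#') -> FAIL
  offset (1,0) -> (7,8): empty -> OK
  offset (1,1) -> (7,9): empty -> OK
All cells valid: no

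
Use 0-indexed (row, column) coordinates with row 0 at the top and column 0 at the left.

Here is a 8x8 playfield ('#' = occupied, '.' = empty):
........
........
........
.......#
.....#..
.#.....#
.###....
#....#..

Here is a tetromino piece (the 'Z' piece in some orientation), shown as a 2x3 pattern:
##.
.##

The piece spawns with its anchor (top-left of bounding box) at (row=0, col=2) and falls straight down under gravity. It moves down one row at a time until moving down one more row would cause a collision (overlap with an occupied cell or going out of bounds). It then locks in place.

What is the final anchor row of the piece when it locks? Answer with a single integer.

Spawn at (row=0, col=2). Try each row:
  row 0: fits
  row 1: fits
  row 2: fits
  row 3: fits
  row 4: fits
  row 5: blocked -> lock at row 4

Answer: 4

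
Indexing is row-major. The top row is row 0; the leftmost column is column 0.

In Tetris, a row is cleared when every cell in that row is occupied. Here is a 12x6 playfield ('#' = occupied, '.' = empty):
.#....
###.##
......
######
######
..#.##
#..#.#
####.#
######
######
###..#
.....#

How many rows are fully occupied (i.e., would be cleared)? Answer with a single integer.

Answer: 4

Derivation:
Check each row:
  row 0: 5 empty cells -> not full
  row 1: 1 empty cell -> not full
  row 2: 6 empty cells -> not full
  row 3: 0 empty cells -> FULL (clear)
  row 4: 0 empty cells -> FULL (clear)
  row 5: 3 empty cells -> not full
  row 6: 3 empty cells -> not full
  row 7: 1 empty cell -> not full
  row 8: 0 empty cells -> FULL (clear)
  row 9: 0 empty cells -> FULL (clear)
  row 10: 2 empty cells -> not full
  row 11: 5 empty cells -> not full
Total rows cleared: 4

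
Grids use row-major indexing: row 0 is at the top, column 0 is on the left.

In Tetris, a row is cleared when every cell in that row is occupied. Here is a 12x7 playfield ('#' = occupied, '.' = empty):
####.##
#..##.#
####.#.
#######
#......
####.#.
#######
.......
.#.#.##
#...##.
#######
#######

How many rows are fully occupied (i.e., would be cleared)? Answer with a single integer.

Answer: 4

Derivation:
Check each row:
  row 0: 1 empty cell -> not full
  row 1: 3 empty cells -> not full
  row 2: 2 empty cells -> not full
  row 3: 0 empty cells -> FULL (clear)
  row 4: 6 empty cells -> not full
  row 5: 2 empty cells -> not full
  row 6: 0 empty cells -> FULL (clear)
  row 7: 7 empty cells -> not full
  row 8: 3 empty cells -> not full
  row 9: 4 empty cells -> not full
  row 10: 0 empty cells -> FULL (clear)
  row 11: 0 empty cells -> FULL (clear)
Total rows cleared: 4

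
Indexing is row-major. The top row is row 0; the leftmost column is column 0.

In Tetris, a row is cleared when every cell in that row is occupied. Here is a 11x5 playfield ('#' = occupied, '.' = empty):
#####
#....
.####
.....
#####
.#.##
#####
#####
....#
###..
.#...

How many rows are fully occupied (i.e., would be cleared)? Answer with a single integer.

Check each row:
  row 0: 0 empty cells -> FULL (clear)
  row 1: 4 empty cells -> not full
  row 2: 1 empty cell -> not full
  row 3: 5 empty cells -> not full
  row 4: 0 empty cells -> FULL (clear)
  row 5: 2 empty cells -> not full
  row 6: 0 empty cells -> FULL (clear)
  row 7: 0 empty cells -> FULL (clear)
  row 8: 4 empty cells -> not full
  row 9: 2 empty cells -> not full
  row 10: 4 empty cells -> not full
Total rows cleared: 4

Answer: 4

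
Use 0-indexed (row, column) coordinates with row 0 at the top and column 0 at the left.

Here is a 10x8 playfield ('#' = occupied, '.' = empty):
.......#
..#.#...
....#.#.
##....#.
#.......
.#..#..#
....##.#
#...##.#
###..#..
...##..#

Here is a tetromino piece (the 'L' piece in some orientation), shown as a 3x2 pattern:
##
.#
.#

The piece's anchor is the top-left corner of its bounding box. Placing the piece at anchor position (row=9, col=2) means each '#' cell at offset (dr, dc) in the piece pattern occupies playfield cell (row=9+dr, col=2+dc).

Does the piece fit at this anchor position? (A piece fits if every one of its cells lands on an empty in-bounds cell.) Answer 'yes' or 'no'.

Check each piece cell at anchor (9, 2):
  offset (0,0) -> (9,2): empty -> OK
  offset (0,1) -> (9,3): occupied ('#') -> FAIL
  offset (1,1) -> (10,3): out of bounds -> FAIL
  offset (2,1) -> (11,3): out of bounds -> FAIL
All cells valid: no

Answer: no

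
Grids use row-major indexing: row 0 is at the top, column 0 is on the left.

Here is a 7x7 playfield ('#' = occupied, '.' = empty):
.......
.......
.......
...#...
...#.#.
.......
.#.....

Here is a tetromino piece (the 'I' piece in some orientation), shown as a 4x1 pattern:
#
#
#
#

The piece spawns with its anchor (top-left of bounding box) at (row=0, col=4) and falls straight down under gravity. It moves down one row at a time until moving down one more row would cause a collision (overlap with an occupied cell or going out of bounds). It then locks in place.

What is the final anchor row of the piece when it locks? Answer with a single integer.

Answer: 3

Derivation:
Spawn at (row=0, col=4). Try each row:
  row 0: fits
  row 1: fits
  row 2: fits
  row 3: fits
  row 4: blocked -> lock at row 3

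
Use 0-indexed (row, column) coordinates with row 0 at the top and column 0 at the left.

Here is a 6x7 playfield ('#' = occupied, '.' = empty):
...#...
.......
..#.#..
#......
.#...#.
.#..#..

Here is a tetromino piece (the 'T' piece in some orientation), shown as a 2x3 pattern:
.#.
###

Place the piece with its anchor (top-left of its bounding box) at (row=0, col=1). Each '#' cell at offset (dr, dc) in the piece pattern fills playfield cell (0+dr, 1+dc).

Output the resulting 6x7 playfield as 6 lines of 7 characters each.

Answer: ..##...
.###...
..#.#..
#......
.#...#.
.#..#..

Derivation:
Fill (0+0,1+1) = (0,2)
Fill (0+1,1+0) = (1,1)
Fill (0+1,1+1) = (1,2)
Fill (0+1,1+2) = (1,3)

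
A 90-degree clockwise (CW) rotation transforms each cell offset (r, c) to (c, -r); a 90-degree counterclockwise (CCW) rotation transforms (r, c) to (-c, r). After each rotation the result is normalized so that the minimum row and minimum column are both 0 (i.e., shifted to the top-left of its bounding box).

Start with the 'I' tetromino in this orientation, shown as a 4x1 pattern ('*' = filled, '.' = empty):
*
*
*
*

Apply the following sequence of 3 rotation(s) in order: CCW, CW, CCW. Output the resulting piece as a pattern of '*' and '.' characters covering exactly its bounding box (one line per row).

Start:
*
*
*
*
After rotation 1 (CCW):
****
After rotation 2 (CW):
*
*
*
*
After rotation 3 (CCW):
****

Answer: ****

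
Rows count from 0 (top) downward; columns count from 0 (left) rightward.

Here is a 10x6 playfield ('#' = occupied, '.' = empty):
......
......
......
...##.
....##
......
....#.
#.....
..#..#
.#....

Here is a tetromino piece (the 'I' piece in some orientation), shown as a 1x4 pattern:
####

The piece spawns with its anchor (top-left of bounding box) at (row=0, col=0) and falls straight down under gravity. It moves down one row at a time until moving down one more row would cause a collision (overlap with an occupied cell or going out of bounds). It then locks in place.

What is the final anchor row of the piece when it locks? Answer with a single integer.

Answer: 2

Derivation:
Spawn at (row=0, col=0). Try each row:
  row 0: fits
  row 1: fits
  row 2: fits
  row 3: blocked -> lock at row 2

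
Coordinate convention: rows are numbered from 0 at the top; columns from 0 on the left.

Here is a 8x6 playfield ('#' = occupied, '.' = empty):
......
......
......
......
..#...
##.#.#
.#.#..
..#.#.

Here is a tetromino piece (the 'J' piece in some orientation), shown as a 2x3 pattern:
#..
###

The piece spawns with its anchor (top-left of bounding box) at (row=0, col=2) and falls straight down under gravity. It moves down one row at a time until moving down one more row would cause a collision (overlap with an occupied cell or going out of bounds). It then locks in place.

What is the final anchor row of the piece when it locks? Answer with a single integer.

Answer: 2

Derivation:
Spawn at (row=0, col=2). Try each row:
  row 0: fits
  row 1: fits
  row 2: fits
  row 3: blocked -> lock at row 2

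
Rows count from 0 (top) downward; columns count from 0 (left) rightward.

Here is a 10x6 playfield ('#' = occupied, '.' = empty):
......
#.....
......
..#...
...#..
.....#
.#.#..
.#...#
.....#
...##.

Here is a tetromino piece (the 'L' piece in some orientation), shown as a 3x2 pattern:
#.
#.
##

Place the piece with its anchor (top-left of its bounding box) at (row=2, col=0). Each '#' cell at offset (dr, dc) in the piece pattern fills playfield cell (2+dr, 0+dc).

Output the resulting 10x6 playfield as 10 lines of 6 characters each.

Fill (2+0,0+0) = (2,0)
Fill (2+1,0+0) = (3,0)
Fill (2+2,0+0) = (4,0)
Fill (2+2,0+1) = (4,1)

Answer: ......
#.....
#.....
#.#...
##.#..
.....#
.#.#..
.#...#
.....#
...##.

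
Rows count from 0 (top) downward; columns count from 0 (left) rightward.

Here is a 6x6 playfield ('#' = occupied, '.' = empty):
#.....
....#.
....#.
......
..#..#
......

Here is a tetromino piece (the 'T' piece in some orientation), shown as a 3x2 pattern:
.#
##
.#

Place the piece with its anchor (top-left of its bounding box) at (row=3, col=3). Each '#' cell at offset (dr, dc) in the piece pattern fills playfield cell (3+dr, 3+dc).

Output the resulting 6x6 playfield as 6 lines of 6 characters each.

Answer: #.....
....#.
....#.
....#.
..####
....#.

Derivation:
Fill (3+0,3+1) = (3,4)
Fill (3+1,3+0) = (4,3)
Fill (3+1,3+1) = (4,4)
Fill (3+2,3+1) = (5,4)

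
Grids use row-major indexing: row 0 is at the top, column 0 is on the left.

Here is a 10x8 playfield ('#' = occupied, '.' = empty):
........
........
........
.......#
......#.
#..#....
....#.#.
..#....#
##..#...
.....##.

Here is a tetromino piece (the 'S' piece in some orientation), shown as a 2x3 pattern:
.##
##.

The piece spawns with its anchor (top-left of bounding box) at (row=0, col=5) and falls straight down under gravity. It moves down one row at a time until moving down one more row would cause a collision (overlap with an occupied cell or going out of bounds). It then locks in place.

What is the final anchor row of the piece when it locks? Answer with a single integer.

Answer: 2

Derivation:
Spawn at (row=0, col=5). Try each row:
  row 0: fits
  row 1: fits
  row 2: fits
  row 3: blocked -> lock at row 2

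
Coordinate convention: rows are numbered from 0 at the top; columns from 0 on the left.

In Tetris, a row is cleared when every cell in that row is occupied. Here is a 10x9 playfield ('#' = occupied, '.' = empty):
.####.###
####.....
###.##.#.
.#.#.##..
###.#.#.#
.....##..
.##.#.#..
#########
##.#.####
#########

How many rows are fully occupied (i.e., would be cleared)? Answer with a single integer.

Check each row:
  row 0: 2 empty cells -> not full
  row 1: 5 empty cells -> not full
  row 2: 3 empty cells -> not full
  row 3: 5 empty cells -> not full
  row 4: 3 empty cells -> not full
  row 5: 7 empty cells -> not full
  row 6: 5 empty cells -> not full
  row 7: 0 empty cells -> FULL (clear)
  row 8: 2 empty cells -> not full
  row 9: 0 empty cells -> FULL (clear)
Total rows cleared: 2

Answer: 2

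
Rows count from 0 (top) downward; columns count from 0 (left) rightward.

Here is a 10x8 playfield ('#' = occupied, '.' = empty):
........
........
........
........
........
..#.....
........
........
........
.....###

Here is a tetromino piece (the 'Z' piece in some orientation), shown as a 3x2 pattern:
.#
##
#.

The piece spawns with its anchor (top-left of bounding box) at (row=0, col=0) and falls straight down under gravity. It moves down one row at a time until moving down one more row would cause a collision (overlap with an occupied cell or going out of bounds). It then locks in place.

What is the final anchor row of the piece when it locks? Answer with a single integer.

Answer: 7

Derivation:
Spawn at (row=0, col=0). Try each row:
  row 0: fits
  row 1: fits
  row 2: fits
  row 3: fits
  row 4: fits
  row 5: fits
  row 6: fits
  row 7: fits
  row 8: blocked -> lock at row 7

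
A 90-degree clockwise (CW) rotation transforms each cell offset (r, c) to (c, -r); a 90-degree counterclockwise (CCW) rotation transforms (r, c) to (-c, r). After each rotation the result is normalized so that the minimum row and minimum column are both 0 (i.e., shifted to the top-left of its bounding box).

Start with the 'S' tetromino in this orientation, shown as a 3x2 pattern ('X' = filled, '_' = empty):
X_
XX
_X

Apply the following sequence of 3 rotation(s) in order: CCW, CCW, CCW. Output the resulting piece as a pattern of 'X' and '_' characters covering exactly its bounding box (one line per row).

Answer: _XX
XX_

Derivation:
Start:
X_
XX
_X
After rotation 1 (CCW):
_XX
XX_
After rotation 2 (CCW):
X_
XX
_X
After rotation 3 (CCW):
_XX
XX_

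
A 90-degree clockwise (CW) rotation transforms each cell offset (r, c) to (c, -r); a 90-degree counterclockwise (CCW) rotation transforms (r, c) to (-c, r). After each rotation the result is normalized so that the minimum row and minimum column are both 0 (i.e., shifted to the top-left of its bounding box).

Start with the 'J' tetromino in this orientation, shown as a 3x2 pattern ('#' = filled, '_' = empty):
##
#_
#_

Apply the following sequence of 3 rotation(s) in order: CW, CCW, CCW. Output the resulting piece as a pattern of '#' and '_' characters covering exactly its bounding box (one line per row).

Start:
##
#_
#_
After rotation 1 (CW):
###
__#
After rotation 2 (CCW):
##
#_
#_
After rotation 3 (CCW):
#__
###

Answer: #__
###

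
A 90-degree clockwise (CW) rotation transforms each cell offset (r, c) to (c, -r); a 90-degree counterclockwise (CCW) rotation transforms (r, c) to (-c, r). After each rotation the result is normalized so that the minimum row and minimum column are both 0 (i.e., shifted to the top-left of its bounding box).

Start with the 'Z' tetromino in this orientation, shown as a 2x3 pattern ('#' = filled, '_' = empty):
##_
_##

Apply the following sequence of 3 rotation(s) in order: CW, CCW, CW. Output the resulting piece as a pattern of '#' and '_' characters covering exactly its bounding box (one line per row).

Start:
##_
_##
After rotation 1 (CW):
_#
##
#_
After rotation 2 (CCW):
##_
_##
After rotation 3 (CW):
_#
##
#_

Answer: _#
##
#_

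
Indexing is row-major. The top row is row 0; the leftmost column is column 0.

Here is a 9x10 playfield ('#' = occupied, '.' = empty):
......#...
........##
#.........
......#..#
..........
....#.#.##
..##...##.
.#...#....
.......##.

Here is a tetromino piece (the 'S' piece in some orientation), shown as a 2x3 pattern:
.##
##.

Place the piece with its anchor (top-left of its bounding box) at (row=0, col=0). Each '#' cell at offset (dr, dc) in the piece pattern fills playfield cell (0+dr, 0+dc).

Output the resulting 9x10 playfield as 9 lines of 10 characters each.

Answer: .##...#...
##......##
#.........
......#..#
..........
....#.#.##
..##...##.
.#...#....
.......##.

Derivation:
Fill (0+0,0+1) = (0,1)
Fill (0+0,0+2) = (0,2)
Fill (0+1,0+0) = (1,0)
Fill (0+1,0+1) = (1,1)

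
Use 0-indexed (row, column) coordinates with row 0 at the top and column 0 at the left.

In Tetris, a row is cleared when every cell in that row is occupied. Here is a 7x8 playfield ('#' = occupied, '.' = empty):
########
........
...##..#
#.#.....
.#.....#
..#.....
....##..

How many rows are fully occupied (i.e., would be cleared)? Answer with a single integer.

Answer: 1

Derivation:
Check each row:
  row 0: 0 empty cells -> FULL (clear)
  row 1: 8 empty cells -> not full
  row 2: 5 empty cells -> not full
  row 3: 6 empty cells -> not full
  row 4: 6 empty cells -> not full
  row 5: 7 empty cells -> not full
  row 6: 6 empty cells -> not full
Total rows cleared: 1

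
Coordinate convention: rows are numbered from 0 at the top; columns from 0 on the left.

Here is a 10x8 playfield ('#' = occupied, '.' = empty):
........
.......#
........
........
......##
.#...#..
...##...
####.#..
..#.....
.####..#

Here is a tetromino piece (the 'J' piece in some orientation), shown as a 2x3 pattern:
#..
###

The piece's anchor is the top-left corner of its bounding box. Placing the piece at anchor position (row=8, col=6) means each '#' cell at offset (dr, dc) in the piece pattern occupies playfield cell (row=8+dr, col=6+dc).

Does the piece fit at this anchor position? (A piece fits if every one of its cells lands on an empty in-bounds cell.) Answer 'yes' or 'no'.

Check each piece cell at anchor (8, 6):
  offset (0,0) -> (8,6): empty -> OK
  offset (1,0) -> (9,6): empty -> OK
  offset (1,1) -> (9,7): occupied ('#') -> FAIL
  offset (1,2) -> (9,8): out of bounds -> FAIL
All cells valid: no

Answer: no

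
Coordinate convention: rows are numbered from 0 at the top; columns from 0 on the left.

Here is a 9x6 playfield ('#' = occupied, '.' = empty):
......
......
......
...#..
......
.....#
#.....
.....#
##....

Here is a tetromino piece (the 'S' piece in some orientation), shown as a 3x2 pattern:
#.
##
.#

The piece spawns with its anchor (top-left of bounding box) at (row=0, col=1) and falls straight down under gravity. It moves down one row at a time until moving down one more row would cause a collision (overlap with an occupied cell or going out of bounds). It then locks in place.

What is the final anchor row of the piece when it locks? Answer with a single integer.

Answer: 6

Derivation:
Spawn at (row=0, col=1). Try each row:
  row 0: fits
  row 1: fits
  row 2: fits
  row 3: fits
  row 4: fits
  row 5: fits
  row 6: fits
  row 7: blocked -> lock at row 6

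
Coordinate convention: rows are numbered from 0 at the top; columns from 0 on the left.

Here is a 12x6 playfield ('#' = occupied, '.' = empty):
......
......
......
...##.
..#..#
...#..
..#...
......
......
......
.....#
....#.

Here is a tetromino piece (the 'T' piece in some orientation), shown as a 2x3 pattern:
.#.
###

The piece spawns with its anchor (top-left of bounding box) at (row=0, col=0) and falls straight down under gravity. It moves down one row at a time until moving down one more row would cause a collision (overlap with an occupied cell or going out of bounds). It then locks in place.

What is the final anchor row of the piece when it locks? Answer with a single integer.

Answer: 2

Derivation:
Spawn at (row=0, col=0). Try each row:
  row 0: fits
  row 1: fits
  row 2: fits
  row 3: blocked -> lock at row 2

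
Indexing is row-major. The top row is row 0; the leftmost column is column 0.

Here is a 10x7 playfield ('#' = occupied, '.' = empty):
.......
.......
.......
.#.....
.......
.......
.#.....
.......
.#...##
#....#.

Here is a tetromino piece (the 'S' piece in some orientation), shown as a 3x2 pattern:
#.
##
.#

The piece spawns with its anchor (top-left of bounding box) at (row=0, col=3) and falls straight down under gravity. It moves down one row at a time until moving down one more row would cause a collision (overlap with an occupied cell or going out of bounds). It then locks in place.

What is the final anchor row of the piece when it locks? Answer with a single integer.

Spawn at (row=0, col=3). Try each row:
  row 0: fits
  row 1: fits
  row 2: fits
  row 3: fits
  row 4: fits
  row 5: fits
  row 6: fits
  row 7: fits
  row 8: blocked -> lock at row 7

Answer: 7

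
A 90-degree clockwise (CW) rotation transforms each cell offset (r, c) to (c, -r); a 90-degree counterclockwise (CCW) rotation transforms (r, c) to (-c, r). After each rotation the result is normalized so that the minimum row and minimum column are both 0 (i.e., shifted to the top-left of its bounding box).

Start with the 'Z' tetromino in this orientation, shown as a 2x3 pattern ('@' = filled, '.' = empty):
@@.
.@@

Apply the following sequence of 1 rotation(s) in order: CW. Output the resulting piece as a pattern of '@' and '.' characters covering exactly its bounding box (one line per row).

Answer: .@
@@
@.

Derivation:
Start:
@@.
.@@
After rotation 1 (CW):
.@
@@
@.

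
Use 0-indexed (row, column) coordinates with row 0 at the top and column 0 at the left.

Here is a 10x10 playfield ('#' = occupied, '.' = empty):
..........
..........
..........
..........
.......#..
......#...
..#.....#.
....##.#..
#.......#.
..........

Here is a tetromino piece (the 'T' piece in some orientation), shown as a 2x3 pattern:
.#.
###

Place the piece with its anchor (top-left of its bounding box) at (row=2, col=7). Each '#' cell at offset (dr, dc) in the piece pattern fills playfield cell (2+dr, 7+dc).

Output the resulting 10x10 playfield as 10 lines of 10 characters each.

Answer: ..........
..........
........#.
.......###
.......#..
......#...
..#.....#.
....##.#..
#.......#.
..........

Derivation:
Fill (2+0,7+1) = (2,8)
Fill (2+1,7+0) = (3,7)
Fill (2+1,7+1) = (3,8)
Fill (2+1,7+2) = (3,9)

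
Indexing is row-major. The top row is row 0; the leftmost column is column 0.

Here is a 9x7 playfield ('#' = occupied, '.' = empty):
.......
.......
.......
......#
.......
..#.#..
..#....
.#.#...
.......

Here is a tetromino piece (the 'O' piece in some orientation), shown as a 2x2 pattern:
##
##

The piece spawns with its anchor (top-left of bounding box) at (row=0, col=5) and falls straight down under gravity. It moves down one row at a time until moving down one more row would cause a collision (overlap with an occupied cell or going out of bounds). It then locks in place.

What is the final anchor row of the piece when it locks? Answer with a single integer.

Spawn at (row=0, col=5). Try each row:
  row 0: fits
  row 1: fits
  row 2: blocked -> lock at row 1

Answer: 1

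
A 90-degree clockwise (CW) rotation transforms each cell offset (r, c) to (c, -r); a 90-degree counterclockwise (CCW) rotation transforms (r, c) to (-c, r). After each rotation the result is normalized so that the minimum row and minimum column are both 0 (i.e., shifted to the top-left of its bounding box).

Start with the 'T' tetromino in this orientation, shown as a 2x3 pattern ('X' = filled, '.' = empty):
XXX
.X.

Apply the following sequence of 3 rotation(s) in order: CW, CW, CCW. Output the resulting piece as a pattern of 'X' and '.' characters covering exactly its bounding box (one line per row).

Start:
XXX
.X.
After rotation 1 (CW):
.X
XX
.X
After rotation 2 (CW):
.X.
XXX
After rotation 3 (CCW):
.X
XX
.X

Answer: .X
XX
.X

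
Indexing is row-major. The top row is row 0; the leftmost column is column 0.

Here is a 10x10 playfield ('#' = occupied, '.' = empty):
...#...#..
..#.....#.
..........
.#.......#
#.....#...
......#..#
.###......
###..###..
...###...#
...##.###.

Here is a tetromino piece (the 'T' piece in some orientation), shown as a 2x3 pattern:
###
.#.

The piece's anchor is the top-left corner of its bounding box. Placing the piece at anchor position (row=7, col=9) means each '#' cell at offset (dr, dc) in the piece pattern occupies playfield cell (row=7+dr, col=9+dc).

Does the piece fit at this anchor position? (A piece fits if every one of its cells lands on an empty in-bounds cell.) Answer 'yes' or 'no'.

Answer: no

Derivation:
Check each piece cell at anchor (7, 9):
  offset (0,0) -> (7,9): empty -> OK
  offset (0,1) -> (7,10): out of bounds -> FAIL
  offset (0,2) -> (7,11): out of bounds -> FAIL
  offset (1,1) -> (8,10): out of bounds -> FAIL
All cells valid: no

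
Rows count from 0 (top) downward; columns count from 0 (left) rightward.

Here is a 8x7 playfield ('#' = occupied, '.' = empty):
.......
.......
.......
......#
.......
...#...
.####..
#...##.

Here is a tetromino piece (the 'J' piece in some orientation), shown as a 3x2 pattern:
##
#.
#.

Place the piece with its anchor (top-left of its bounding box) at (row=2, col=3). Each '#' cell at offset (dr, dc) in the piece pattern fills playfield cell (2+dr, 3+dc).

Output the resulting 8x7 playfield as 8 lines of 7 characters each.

Fill (2+0,3+0) = (2,3)
Fill (2+0,3+1) = (2,4)
Fill (2+1,3+0) = (3,3)
Fill (2+2,3+0) = (4,3)

Answer: .......
.......
...##..
...#..#
...#...
...#...
.####..
#...##.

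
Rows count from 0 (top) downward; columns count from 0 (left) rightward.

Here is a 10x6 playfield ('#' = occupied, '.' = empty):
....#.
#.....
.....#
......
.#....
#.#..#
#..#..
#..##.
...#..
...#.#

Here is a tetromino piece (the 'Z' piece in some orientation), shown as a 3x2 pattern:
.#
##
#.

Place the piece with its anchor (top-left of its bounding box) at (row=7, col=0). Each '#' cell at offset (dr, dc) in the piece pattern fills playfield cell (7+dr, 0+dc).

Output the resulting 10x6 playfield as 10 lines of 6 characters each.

Answer: ....#.
#.....
.....#
......
.#....
#.#..#
#..#..
##.##.
##.#..
#..#.#

Derivation:
Fill (7+0,0+1) = (7,1)
Fill (7+1,0+0) = (8,0)
Fill (7+1,0+1) = (8,1)
Fill (7+2,0+0) = (9,0)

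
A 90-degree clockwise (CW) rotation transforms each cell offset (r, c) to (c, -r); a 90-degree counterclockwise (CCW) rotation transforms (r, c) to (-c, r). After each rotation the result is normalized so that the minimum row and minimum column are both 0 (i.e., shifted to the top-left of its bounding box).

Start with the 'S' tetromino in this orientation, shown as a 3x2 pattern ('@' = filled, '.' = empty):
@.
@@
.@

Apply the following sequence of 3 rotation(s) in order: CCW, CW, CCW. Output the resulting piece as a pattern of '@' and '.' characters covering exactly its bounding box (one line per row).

Answer: .@@
@@.

Derivation:
Start:
@.
@@
.@
After rotation 1 (CCW):
.@@
@@.
After rotation 2 (CW):
@.
@@
.@
After rotation 3 (CCW):
.@@
@@.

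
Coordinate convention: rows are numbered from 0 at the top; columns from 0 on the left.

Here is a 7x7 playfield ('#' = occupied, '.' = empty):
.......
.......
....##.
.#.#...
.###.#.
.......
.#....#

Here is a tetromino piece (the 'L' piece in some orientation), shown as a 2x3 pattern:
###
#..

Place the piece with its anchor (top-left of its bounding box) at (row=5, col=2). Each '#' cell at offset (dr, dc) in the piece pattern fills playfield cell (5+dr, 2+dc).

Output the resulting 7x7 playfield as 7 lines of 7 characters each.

Fill (5+0,2+0) = (5,2)
Fill (5+0,2+1) = (5,3)
Fill (5+0,2+2) = (5,4)
Fill (5+1,2+0) = (6,2)

Answer: .......
.......
....##.
.#.#...
.###.#.
..###..
.##...#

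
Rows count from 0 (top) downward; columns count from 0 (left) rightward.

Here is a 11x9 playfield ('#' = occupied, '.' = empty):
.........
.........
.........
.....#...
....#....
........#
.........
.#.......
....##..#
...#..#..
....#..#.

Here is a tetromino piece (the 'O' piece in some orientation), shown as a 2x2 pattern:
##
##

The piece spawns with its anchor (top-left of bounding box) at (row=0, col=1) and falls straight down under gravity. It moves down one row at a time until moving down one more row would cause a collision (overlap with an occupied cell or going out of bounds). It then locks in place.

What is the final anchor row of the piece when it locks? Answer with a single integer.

Spawn at (row=0, col=1). Try each row:
  row 0: fits
  row 1: fits
  row 2: fits
  row 3: fits
  row 4: fits
  row 5: fits
  row 6: blocked -> lock at row 5

Answer: 5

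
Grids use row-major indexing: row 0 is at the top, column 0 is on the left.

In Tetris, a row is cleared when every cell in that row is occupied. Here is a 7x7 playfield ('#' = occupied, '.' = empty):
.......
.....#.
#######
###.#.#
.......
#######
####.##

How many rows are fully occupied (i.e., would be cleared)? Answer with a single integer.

Answer: 2

Derivation:
Check each row:
  row 0: 7 empty cells -> not full
  row 1: 6 empty cells -> not full
  row 2: 0 empty cells -> FULL (clear)
  row 3: 2 empty cells -> not full
  row 4: 7 empty cells -> not full
  row 5: 0 empty cells -> FULL (clear)
  row 6: 1 empty cell -> not full
Total rows cleared: 2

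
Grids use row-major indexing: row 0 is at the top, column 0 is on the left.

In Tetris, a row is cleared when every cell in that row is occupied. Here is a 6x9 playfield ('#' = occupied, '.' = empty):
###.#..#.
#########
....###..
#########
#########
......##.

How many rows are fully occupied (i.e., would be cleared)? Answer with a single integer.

Answer: 3

Derivation:
Check each row:
  row 0: 4 empty cells -> not full
  row 1: 0 empty cells -> FULL (clear)
  row 2: 6 empty cells -> not full
  row 3: 0 empty cells -> FULL (clear)
  row 4: 0 empty cells -> FULL (clear)
  row 5: 7 empty cells -> not full
Total rows cleared: 3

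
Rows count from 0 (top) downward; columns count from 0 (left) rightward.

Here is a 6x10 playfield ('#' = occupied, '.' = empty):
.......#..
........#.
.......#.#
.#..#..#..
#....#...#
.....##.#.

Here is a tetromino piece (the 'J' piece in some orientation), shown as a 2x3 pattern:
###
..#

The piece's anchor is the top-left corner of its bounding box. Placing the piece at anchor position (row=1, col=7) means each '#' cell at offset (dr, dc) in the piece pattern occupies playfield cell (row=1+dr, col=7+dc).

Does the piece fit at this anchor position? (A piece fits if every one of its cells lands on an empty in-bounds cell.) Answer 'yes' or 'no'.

Answer: no

Derivation:
Check each piece cell at anchor (1, 7):
  offset (0,0) -> (1,7): empty -> OK
  offset (0,1) -> (1,8): occupied ('#') -> FAIL
  offset (0,2) -> (1,9): empty -> OK
  offset (1,2) -> (2,9): occupied ('#') -> FAIL
All cells valid: no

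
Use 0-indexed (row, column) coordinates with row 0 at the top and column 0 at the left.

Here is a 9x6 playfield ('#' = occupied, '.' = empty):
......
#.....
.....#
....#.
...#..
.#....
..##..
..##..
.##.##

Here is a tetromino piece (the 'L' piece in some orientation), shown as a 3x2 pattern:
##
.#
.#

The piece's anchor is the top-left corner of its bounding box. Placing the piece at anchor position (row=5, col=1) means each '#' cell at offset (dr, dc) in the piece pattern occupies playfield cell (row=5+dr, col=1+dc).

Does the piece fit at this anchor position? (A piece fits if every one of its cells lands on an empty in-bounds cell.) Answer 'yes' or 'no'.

Check each piece cell at anchor (5, 1):
  offset (0,0) -> (5,1): occupied ('#') -> FAIL
  offset (0,1) -> (5,2): empty -> OK
  offset (1,1) -> (6,2): occupied ('#') -> FAIL
  offset (2,1) -> (7,2): occupied ('#') -> FAIL
All cells valid: no

Answer: no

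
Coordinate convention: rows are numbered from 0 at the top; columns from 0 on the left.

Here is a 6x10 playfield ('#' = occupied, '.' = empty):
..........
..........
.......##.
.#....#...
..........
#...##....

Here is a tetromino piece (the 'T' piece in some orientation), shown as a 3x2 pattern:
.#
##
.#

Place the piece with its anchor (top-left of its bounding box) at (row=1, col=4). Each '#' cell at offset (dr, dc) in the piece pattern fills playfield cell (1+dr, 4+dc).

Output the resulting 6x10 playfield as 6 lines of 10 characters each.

Fill (1+0,4+1) = (1,5)
Fill (1+1,4+0) = (2,4)
Fill (1+1,4+1) = (2,5)
Fill (1+2,4+1) = (3,5)

Answer: ..........
.....#....
....##.##.
.#...##...
..........
#...##....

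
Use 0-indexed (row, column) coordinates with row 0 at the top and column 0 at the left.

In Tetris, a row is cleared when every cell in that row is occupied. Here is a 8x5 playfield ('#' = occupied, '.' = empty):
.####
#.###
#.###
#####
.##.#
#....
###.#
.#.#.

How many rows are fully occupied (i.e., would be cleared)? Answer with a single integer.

Answer: 1

Derivation:
Check each row:
  row 0: 1 empty cell -> not full
  row 1: 1 empty cell -> not full
  row 2: 1 empty cell -> not full
  row 3: 0 empty cells -> FULL (clear)
  row 4: 2 empty cells -> not full
  row 5: 4 empty cells -> not full
  row 6: 1 empty cell -> not full
  row 7: 3 empty cells -> not full
Total rows cleared: 1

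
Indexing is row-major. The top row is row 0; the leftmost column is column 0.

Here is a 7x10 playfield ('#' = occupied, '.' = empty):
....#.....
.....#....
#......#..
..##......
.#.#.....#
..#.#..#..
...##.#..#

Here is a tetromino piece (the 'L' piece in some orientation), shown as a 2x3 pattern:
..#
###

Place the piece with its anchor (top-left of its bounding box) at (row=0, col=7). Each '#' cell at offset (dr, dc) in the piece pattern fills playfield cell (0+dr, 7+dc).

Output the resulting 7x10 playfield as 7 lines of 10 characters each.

Fill (0+0,7+2) = (0,9)
Fill (0+1,7+0) = (1,7)
Fill (0+1,7+1) = (1,8)
Fill (0+1,7+2) = (1,9)

Answer: ....#....#
.....#.###
#......#..
..##......
.#.#.....#
..#.#..#..
...##.#..#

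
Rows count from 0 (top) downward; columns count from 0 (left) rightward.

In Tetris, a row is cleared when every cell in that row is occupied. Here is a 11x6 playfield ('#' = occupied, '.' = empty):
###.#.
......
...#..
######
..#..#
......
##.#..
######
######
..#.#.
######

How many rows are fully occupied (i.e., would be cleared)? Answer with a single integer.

Check each row:
  row 0: 2 empty cells -> not full
  row 1: 6 empty cells -> not full
  row 2: 5 empty cells -> not full
  row 3: 0 empty cells -> FULL (clear)
  row 4: 4 empty cells -> not full
  row 5: 6 empty cells -> not full
  row 6: 3 empty cells -> not full
  row 7: 0 empty cells -> FULL (clear)
  row 8: 0 empty cells -> FULL (clear)
  row 9: 4 empty cells -> not full
  row 10: 0 empty cells -> FULL (clear)
Total rows cleared: 4

Answer: 4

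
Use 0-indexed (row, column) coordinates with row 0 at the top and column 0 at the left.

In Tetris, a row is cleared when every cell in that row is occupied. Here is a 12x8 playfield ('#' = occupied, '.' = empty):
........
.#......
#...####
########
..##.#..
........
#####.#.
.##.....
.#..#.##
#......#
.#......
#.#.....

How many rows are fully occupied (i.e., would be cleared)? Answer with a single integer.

Check each row:
  row 0: 8 empty cells -> not full
  row 1: 7 empty cells -> not full
  row 2: 3 empty cells -> not full
  row 3: 0 empty cells -> FULL (clear)
  row 4: 5 empty cells -> not full
  row 5: 8 empty cells -> not full
  row 6: 2 empty cells -> not full
  row 7: 6 empty cells -> not full
  row 8: 4 empty cells -> not full
  row 9: 6 empty cells -> not full
  row 10: 7 empty cells -> not full
  row 11: 6 empty cells -> not full
Total rows cleared: 1

Answer: 1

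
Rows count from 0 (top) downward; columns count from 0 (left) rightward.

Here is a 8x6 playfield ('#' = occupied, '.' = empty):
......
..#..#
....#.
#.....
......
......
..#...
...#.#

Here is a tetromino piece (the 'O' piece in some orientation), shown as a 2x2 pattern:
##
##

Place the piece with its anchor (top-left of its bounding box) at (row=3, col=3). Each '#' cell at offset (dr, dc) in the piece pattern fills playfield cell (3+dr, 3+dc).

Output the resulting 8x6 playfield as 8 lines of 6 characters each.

Fill (3+0,3+0) = (3,3)
Fill (3+0,3+1) = (3,4)
Fill (3+1,3+0) = (4,3)
Fill (3+1,3+1) = (4,4)

Answer: ......
..#..#
....#.
#..##.
...##.
......
..#...
...#.#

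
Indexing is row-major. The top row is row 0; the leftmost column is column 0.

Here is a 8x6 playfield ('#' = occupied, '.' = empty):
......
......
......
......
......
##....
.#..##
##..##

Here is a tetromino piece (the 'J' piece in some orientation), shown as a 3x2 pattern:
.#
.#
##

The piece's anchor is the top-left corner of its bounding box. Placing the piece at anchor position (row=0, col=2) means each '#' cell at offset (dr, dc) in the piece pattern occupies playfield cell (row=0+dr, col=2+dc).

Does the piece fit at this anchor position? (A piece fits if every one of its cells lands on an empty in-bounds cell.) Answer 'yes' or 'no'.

Answer: yes

Derivation:
Check each piece cell at anchor (0, 2):
  offset (0,1) -> (0,3): empty -> OK
  offset (1,1) -> (1,3): empty -> OK
  offset (2,0) -> (2,2): empty -> OK
  offset (2,1) -> (2,3): empty -> OK
All cells valid: yes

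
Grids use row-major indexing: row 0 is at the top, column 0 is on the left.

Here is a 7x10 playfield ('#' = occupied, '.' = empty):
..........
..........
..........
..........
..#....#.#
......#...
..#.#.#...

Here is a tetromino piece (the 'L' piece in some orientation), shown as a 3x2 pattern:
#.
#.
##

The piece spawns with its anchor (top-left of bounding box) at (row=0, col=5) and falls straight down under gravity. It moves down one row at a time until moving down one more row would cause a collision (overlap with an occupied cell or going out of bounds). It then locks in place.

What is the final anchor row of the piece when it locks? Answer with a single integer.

Answer: 2

Derivation:
Spawn at (row=0, col=5). Try each row:
  row 0: fits
  row 1: fits
  row 2: fits
  row 3: blocked -> lock at row 2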